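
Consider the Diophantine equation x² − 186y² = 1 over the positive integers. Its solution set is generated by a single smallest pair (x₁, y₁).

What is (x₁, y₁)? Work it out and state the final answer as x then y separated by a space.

7501 550

d=186: √d = [13; 1,1,1,3,4,3,1,1,1,26] (ℓ=10, even), read p_9/q_9
step 0: (13, 1)  from 13·(1,0) + (0,1)
…
step 4: (150, 11)  from 3·(41,3) + (27,2)
…
step 6: (2073, 152)  from 3·(641,47) + (150,11)
…
step 8: (4787, 351)  from 1·(2714,199) + (2073,152)
step 9: (7501, 550)  from 1·(4787,351) + (2714,199)
(x₁, y₁) = (7501, 550);  7501² − 186·550² = 1 ✓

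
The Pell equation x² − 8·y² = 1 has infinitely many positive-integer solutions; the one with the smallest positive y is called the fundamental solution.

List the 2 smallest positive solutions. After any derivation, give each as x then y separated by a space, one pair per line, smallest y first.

√8 = [2; 1,4, …], period ℓ=2 (even) → k=1
step 0: (2, 1)  from 2·(1,0) + (0,1)
step 1: (3, 1)  from 1·(2,1) + (1,0)
→ (3, 1).  Check: 3²=9, 8·1²=8, difference 1.
n=2: (3,1)∘(3,1) = (3·3+8·1·1, 3·1+1·3) = (17,6)

3 1
17 6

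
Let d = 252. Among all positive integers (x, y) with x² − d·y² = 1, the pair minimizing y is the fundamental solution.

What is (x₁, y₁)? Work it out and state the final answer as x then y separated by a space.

√252 → a₀=15, period (1,6,1,30); ℓ=4 even so k=3
k=0  a_k=15  p_k/q_k = 15/1
…
k=2  a_k=6  p_k/q_k = 111/7
k=3  a_k=1  p_k/q_k = 127/8
→ (127, 8).  Check: 127²=16129, 252·8²=16128, difference 1.

127 8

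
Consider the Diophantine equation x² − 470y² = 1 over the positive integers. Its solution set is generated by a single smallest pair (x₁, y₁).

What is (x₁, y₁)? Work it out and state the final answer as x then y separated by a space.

1691 78

√470 → a₀=21, period (1,2,8,2,1,42); ℓ=6 even so k=5
i=0: a=21 ⇒ p=21, q=1
i=1: a=1 ⇒ p=22, q=1
i=2: a=2 ⇒ p=65, q=3
i=3: a=8 ⇒ p=542, q=25
i=4: a=2 ⇒ p=1149, q=53
i=5: a=1 ⇒ p=1691, q=78
(x₁, y₁) = (1691, 78);  1691² − 470·78² = 1 ✓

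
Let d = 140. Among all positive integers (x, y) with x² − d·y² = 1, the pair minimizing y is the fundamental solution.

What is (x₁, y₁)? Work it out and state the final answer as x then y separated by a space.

71 6

√140 → a₀=11, period (1,4,1,22); ℓ=4 even so k=3
step 0: (11, 1)  from 11·(1,0) + (0,1)
step 1: (12, 1)  from 1·(11,1) + (1,0)
step 2: (59, 5)  from 4·(12,1) + (11,1)
step 3: (71, 6)  from 1·(59,5) + (12,1)
fundamental: x₁=71, y₁=6  (since 5041 − 140·36 = 1)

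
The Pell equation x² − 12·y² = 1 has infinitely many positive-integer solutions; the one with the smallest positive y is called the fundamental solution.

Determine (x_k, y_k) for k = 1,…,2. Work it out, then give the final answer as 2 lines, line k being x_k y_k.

7 2
97 28

[3; 2,6] for √12; ℓ=2 ⇒ convergent index 1
a_0=3:  p_0=3·1+0=3,  q_0=3·0+1=1
a_1=2:  p_1=2·3+1=7,  q_1=2·1+0=2
(x₁, y₁) = (7, 2);  7² − 12·2² = 1 ✓
(7+2√12)^2 = 97 + 28√12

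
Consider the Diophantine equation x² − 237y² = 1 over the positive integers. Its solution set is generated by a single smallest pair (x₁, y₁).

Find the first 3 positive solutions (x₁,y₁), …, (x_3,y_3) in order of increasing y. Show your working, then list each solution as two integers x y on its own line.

[15; 2,1,1,7,10,7,1,1,2,30] for √237; ℓ=10 ⇒ convergent index 9
k=0  a_k=15  p_k/q_k = 15/1
k=1  a_k=2  p_k/q_k = 31/2
k=2  a_k=1  p_k/q_k = 46/3
k=3  a_k=1  p_k/q_k = 77/5
k=4  a_k=7  p_k/q_k = 585/38
k=5  a_k=10  p_k/q_k = 5927/385
k=6  a_k=7  p_k/q_k = 42074/2733
…
k=8  a_k=1  p_k/q_k = 90075/5851
k=9  a_k=2  p_k/q_k = 228151/14820
→ (228151, 14820).  Check: 228151²=52052878801, 237·14820²=52052878800, difference 1.
k=2:  x_2 = 228151·228151+237·14820·14820 = 104105757601,  y_2 = 228151·14820+14820·228151 = 6762395640
k=3:  x_3 = 228151·104105757601+237·14820·6762395640 = 47503665404623351,  y_3 = 228151·6762395640+14820·104105757601 = 3085694655308460

228151 14820
104105757601 6762395640
47503665404623351 3085694655308460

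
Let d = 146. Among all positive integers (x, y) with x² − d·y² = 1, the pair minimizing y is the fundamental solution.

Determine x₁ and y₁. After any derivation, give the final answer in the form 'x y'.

145 12

√146 = [12; 12,24, …], period ℓ=2 (even) → k=1
a_0=12:  p_0=12·1+0=12,  q_0=12·0+1=1
a_1=12:  p_1=12·12+1=145,  q_1=12·1+0=12
→ (145, 12).  Check: 145²=21025, 146·12²=21024, difference 1.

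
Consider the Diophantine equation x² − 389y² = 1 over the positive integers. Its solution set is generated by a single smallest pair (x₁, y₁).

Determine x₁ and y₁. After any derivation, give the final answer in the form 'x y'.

3287049 166660

√389 = [19; 1,2,1,1,1,1,2,1,38, …], period ℓ=9 (odd) → k=17
step 0: (19, 1)  from 19·(1,0) + (0,1)
step 1: (20, 1)  from 1·(19,1) + (1,0)
…
step 3: (79, 4)  from 1·(59,3) + (20,1)
…
step 6: (355, 18)  from 1·(217,11) + (138,7)
…
step 8: (1282, 65)  from 1·(927,47) + (355,18)
…
step 10: (50925, 2582)  from 1·(49643,2517) + (1282,65)
…
step 16: (2376809, 120509)  from 2·(910240,46151) + (556329,28207)
step 17: (3287049, 166660)  from 1·(2376809,120509) + (910240,46151)
fundamental: x₁=3287049, y₁=166660  (since 10804691128401 − 389·27775555600 = 1)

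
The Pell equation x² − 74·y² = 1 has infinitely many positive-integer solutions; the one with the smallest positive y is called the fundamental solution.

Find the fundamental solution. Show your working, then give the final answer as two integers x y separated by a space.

√74 = [8; 1,1,1,1,16, …], period ℓ=5 (odd) → k=9
k=0  a_k=8  p_k/q_k = 8/1
…
k=3  a_k=1  p_k/q_k = 26/3
…
k=5  a_k=16  p_k/q_k = 714/83
…
k=8  a_k=1  p_k/q_k = 2228/259
k=9  a_k=1  p_k/q_k = 3699/430
(x₁, y₁) = (3699, 430);  3699² − 74·430² = 1 ✓

3699 430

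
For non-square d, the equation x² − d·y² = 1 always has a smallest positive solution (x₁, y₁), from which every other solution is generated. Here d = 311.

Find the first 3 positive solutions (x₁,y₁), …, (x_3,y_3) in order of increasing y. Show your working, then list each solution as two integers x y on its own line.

16883880 957397
570130807708799 32329152120720
19252040283316857636360 1091683049815963029803

√311 = [17; 1,1,1,2,1,…,1,1,34, …], period ℓ=16 (even) → k=15
a_0=17:  p_0=17·1+0=17,  q_0=17·0+1=1
a_1=1:  p_1=1·17+1=18,  q_1=1·1+0=1
…
a_3=1:  p_3=1·35+18=53,  q_3=1·2+1=3
…
a_5=1:  p_5=1·141+53=194,  q_5=1·8+3=11
…
a_8=17:  p_8=17·4109+1305=71158,  q_8=17·233+74=4035
a_9=3:  p_9=3·71158+4109=217583,  q_9=3·4035+233=12338
a_10=6:  p_10=6·217583+71158=1376656,  q_10=6·12338+4035=78063
…
a_14=1:  p_14=1·6159373+4565134=10724507,  q_14=1·349266+258865=608131
a_15=1:  p_15=1·10724507+6159373=16883880,  q_15=1·608131+349266=957397
fundamental: x₁=16883880, y₁=957397  (since 285065403854400 − 311·916609015609 = 1)
(x_2, y_2) = (16883880·16883880 + 311·957397·957397, 16883880·957397 + 957397·16883880) = (570130807708799, 32329152120720)
(x_3, y_3) = (16883880·570130807708799 + 311·957397·32329152120720, 16883880·32329152120720 + 957397·570130807708799) = (19252040283316857636360, 1091683049815963029803)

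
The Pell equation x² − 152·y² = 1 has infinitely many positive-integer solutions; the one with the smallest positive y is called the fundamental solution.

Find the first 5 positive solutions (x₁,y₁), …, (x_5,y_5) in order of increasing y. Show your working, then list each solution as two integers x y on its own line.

37 3
2737 222
202501 16425
14982337 1215228
1108490437 89910447

√152 = [12; 3,24, …], period ℓ=2 (even) → k=1
k=0  a_k=12  p_k/q_k = 12/1
k=1  a_k=3  p_k/q_k = 37/3
fundamental: x₁=37, y₁=3  (since 1369 − 152·9 = 1)
(37+3√152)^2 = 2737 + 222√152
(37+3√152)^3 = 202501 + 16425√152
(37+3√152)^4 = 14982337 + 1215228√152
(37+3√152)^5 = 1108490437 + 89910447√152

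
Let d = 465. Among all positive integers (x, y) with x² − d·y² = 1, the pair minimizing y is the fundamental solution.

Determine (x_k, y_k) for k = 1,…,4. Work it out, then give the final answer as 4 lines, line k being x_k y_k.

√465 = [21; 1,1,3,2,2,2,3,1,1,42, …], period ℓ=10 (even) → k=9
a_0=21:  p_0=21·1+0=21,  q_0=21·0+1=1
a_1=1:  p_1=1·21+1=22,  q_1=1·1+0=1
…
a_3=3:  p_3=3·43+22=151,  q_3=3·2+1=7
a_4=2:  p_4=2·151+43=345,  q_4=2·7+2=16
…
a_8=1:  p_8=1·6922+2027=8949,  q_8=1·321+94=415
a_9=1:  p_9=1·8949+6922=15871,  q_9=1·415+321=736
fundamental: x₁=15871, y₁=736  (since 251888641 − 465·541696 = 1)
n=2: (15871,736)∘(15871,736) = (15871·15871+465·736·736, 15871·736+736·15871) = (503777281,23362112)
n=3: (503777281,23362112)∘(15871,736) = (15871·503777281+465·736·23362112, 15871·23362112+736·503777281) = (15990898437631,741560158368)
n=4: (15990898437631,741560158368)∘(15871,736) = (15871·15990898437631+465·736·741560158368, 15871·741560158368+736·15990898437631) = (507583097703505921,23538602523554944)

15871 736
503777281 23362112
15990898437631 741560158368
507583097703505921 23538602523554944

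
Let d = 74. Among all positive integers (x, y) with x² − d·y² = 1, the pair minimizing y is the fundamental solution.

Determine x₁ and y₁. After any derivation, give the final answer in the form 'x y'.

[8; 1,1,1,1,16] for √74; ℓ=5 ⇒ convergent index 9
i=0: a=8 ⇒ p=8, q=1
…
i=3: a=1 ⇒ p=26, q=3
…
i=8: a=1 ⇒ p=2228, q=259
i=9: a=1 ⇒ p=3699, q=430
(x₁, y₁) = (3699, 430);  3699² − 74·430² = 1 ✓

3699 430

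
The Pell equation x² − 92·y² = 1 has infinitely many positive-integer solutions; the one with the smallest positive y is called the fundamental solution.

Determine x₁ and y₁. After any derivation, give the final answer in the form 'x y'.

1151 120

d=92: √d = [9; 1,1,2,4,2,1,1,18] (ℓ=8, even), read p_7/q_7
i=0: a=9 ⇒ p=9, q=1
i=1: a=1 ⇒ p=10, q=1
i=2: a=1 ⇒ p=19, q=2
i=3: a=2 ⇒ p=48, q=5
…
i=5: a=2 ⇒ p=470, q=49
i=6: a=1 ⇒ p=681, q=71
i=7: a=1 ⇒ p=1151, q=120
→ (1151, 120).  Check: 1151²=1324801, 92·120²=1324800, difference 1.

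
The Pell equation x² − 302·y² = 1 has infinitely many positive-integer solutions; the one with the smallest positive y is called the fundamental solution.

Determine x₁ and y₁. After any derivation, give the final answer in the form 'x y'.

4276623 246092

√302 → a₀=17, period (2,1,1,1,4,…,1,2,34); ℓ=16 even so k=15
k=0  a_k=17  p_k/q_k = 17/1
k=1  a_k=2  p_k/q_k = 35/2
k=2  a_k=1  p_k/q_k = 52/3
k=3  a_k=1  p_k/q_k = 87/5
…
k=5  a_k=4  p_k/q_k = 643/37
…
k=8  a_k=16  p_k/q_k = 34513/1986
…
k=10  a_k=2  p_k/q_k = 107675/6196
k=11  a_k=4  p_k/q_k = 467281/26889
k=12  a_k=1  p_k/q_k = 574956/33085
k=13  a_k=1  p_k/q_k = 1042237/59974
k=14  a_k=1  p_k/q_k = 1617193/93059
k=15  a_k=2  p_k/q_k = 4276623/246092
fundamental: x₁=4276623, y₁=246092  (since 18289504284129 − 302·60561272464 = 1)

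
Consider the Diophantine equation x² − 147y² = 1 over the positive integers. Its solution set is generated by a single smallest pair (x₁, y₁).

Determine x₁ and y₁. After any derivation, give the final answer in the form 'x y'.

√147 = [12; 8,24, …], period ℓ=2 (even) → k=1
step 0: (12, 1)  from 12·(1,0) + (0,1)
step 1: (97, 8)  from 8·(12,1) + (1,0)
fundamental: x₁=97, y₁=8  (since 9409 − 147·64 = 1)

97 8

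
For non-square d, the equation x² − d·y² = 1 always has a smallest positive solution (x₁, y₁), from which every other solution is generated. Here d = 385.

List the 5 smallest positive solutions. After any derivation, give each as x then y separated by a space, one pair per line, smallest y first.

95831 4884
18367161121 936077208
3520286834677271 179410429834812
674705215289547953281 34386161802063660336
129315350969305052987065751 6590520543127714837483620

[19; 1,1,1,1,1,…,1,1,38] for √385; ℓ=16 ⇒ convergent index 15
a_0=19:  p_0=19·1+0=19,  q_0=19·0+1=1
…
a_2=1:  p_2=1·20+19=39,  q_2=1·1+1=2
…
a_8=2:  p_8=2·726+569=2021,  q_8=2·37+29=103
a_9=1:  p_9=1·2021+726=2747,  q_9=1·103+37=140
a_10=3:  p_10=3·2747+2021=10262,  q_10=3·140+103=523
…
a_12=1:  p_12=1·13009+10262=23271,  q_12=1·663+523=1186
a_13=1:  p_13=1·23271+13009=36280,  q_13=1·1186+663=1849
a_14=1:  p_14=1·36280+23271=59551,  q_14=1·1849+1186=3035
a_15=1:  p_15=1·59551+36280=95831,  q_15=1·3035+1849=4884
(x₁, y₁) = (95831, 4884);  95831² − 385·4884² = 1 ✓
k=2:  x_2 = 95831·95831+385·4884·4884 = 18367161121,  y_2 = 95831·4884+4884·95831 = 936077208
k=3:  x_3 = 95831·18367161121+385·4884·936077208 = 3520286834677271,  y_3 = 95831·936077208+4884·18367161121 = 179410429834812
k=4:  x_4 = 95831·3520286834677271+385·4884·179410429834812 = 674705215289547953281,  y_4 = 95831·179410429834812+4884·3520286834677271 = 34386161802063660336
k=5:  x_5 = 95831·674705215289547953281+385·4884·34386161802063660336 = 129315350969305052987065751,  y_5 = 95831·34386161802063660336+4884·674705215289547953281 = 6590520543127714837483620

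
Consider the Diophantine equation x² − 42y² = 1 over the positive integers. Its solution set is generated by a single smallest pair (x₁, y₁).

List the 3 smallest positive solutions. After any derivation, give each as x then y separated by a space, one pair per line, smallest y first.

[6; 2,12] for √42; ℓ=2 ⇒ convergent index 1
i=0: a=6 ⇒ p=6, q=1
i=1: a=2 ⇒ p=13, q=2
→ (13, 2).  Check: 13²=169, 42·2²=168, difference 1.
(13+2√42)^2 = 337 + 52√42
(13+2√42)^3 = 8749 + 1350√42

13 2
337 52
8749 1350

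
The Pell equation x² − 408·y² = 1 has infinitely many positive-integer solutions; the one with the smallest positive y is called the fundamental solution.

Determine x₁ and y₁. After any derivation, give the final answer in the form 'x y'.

101 5

√408 → a₀=20, period (5,40); ℓ=2 even so k=1
a_0=20:  p_0=20·1+0=20,  q_0=20·0+1=1
a_1=5:  p_1=5·20+1=101,  q_1=5·1+0=5
(x₁, y₁) = (101, 5);  101² − 408·5² = 1 ✓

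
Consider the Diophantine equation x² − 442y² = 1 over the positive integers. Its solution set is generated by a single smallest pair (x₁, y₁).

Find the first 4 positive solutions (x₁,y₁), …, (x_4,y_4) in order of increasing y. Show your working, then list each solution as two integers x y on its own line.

883 42
1559377 74172
2753858899 130987710
4863313256257 231324221688

√442 → a₀=21, period (42); ℓ=1 odd so k=1
i=0: a=21 ⇒ p=21, q=1
i=1: a=42 ⇒ p=883, q=42
fundamental: x₁=883, y₁=42  (since 779689 − 442·1764 = 1)
k=2:  x_2 = 883·883+442·42·42 = 1559377,  y_2 = 883·42+42·883 = 74172
k=3:  x_3 = 883·1559377+442·42·74172 = 2753858899,  y_3 = 883·74172+42·1559377 = 130987710
k=4:  x_4 = 883·2753858899+442·42·130987710 = 4863313256257,  y_4 = 883·130987710+42·2753858899 = 231324221688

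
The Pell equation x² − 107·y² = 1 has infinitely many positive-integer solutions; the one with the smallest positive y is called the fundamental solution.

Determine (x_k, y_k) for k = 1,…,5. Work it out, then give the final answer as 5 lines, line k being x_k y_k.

√107 = [10; 2,1,9,1,2,20, …], period ℓ=6 (even) → k=5
a_0=10:  p_0=10·1+0=10,  q_0=10·0+1=1
a_1=2:  p_1=2·10+1=21,  q_1=2·1+0=2
a_2=1:  p_2=1·21+10=31,  q_2=1·2+1=3
…
a_4=1:  p_4=1·300+31=331,  q_4=1·29+3=32
a_5=2:  p_5=2·331+300=962,  q_5=2·32+29=93
→ (962, 93).  Check: 962²=925444, 107·93²=925443, difference 1.
n=2: (962,93)∘(962,93) = (962·962+107·93·93, 962·93+93·962) = (1850887,178932)
n=3: (1850887,178932)∘(962,93) = (962·1850887+107·93·178932, 962·178932+93·1850887) = (3561105626,344265075)
n=4: (3561105626,344265075)∘(962,93) = (962·3561105626+107·93·344265075, 962·344265075+93·3561105626) = (6851565373537,662365825368)
n=5: (6851565373537,662365825368)∘(962,93) = (962·6851565373537+107·93·662365825368, 962·662365825368+93·6851565373537) = (13182408217579562,1274391503742957)

962 93
1850887 178932
3561105626 344265075
6851565373537 662365825368
13182408217579562 1274391503742957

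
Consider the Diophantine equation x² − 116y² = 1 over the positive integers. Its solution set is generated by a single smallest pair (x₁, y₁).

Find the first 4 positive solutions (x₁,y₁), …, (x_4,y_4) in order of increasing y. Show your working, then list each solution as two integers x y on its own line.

9801 910
192119201 17837820
3765920568201 349656946730
73819574785756801 6853975451963640

d=116: √d = [10; 1,3,2,1,4,1,2,3,1,20] (ℓ=10, even), read p_9/q_9
i=0: a=10 ⇒ p=10, q=1
i=1: a=1 ⇒ p=11, q=1
…
i=5: a=4 ⇒ p=657, q=61
i=6: a=1 ⇒ p=797, q=74
i=7: a=2 ⇒ p=2251, q=209
i=8: a=3 ⇒ p=7550, q=701
i=9: a=1 ⇒ p=9801, q=910
(x₁, y₁) = (9801, 910);  9801² − 116·910² = 1 ✓
n=2: (9801,910)∘(9801,910) = (9801·9801+116·910·910, 9801·910+910·9801) = (192119201,17837820)
n=3: (192119201,17837820)∘(9801,910) = (9801·192119201+116·910·17837820, 9801·17837820+910·192119201) = (3765920568201,349656946730)
n=4: (3765920568201,349656946730)∘(9801,910) = (9801·3765920568201+116·910·349656946730, 9801·349656946730+910·3765920568201) = (73819574785756801,6853975451963640)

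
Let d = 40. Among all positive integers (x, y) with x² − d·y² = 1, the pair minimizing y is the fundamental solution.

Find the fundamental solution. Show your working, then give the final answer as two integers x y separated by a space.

19 3

√40 → a₀=6, period (3,12); ℓ=2 even so k=1
i=0: a=6 ⇒ p=6, q=1
i=1: a=3 ⇒ p=19, q=3
fundamental: x₁=19, y₁=3  (since 361 − 40·9 = 1)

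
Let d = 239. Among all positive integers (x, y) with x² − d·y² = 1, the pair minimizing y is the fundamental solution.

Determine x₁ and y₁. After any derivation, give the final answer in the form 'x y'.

6195120 400729

d=239: √d = [15; 2,5,1,2,4,15,4,2,1,5,2,30] (ℓ=12, even), read p_11/q_11
a_0=15:  p_0=15·1+0=15,  q_0=15·0+1=1
a_1=2:  p_1=2·15+1=31,  q_1=2·1+0=2
a_2=5:  p_2=5·31+15=170,  q_2=5·2+1=11
…
a_5=4:  p_5=4·572+201=2489,  q_5=4·37+13=161
a_6=15:  p_6=15·2489+572=37907,  q_6=15·161+37=2452
a_7=4:  p_7=4·37907+2489=154117,  q_7=4·2452+161=9969
a_8=2:  p_8=2·154117+37907=346141,  q_8=2·9969+2452=22390
a_9=1:  p_9=1·346141+154117=500258,  q_9=1·22390+9969=32359
a_10=5:  p_10=5·500258+346141=2847431,  q_10=5·32359+22390=184185
a_11=2:  p_11=2·2847431+500258=6195120,  q_11=2·184185+32359=400729
→ (6195120, 400729).  Check: 6195120²=38379511814400, 239·400729²=38379511814399, difference 1.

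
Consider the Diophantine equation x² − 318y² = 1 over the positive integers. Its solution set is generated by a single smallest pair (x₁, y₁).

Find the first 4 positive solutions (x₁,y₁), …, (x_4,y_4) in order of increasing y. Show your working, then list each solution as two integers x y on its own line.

√318 → a₀=17, period (1,4,1,34); ℓ=4 even so k=3
a_0=17:  p_0=17·1+0=17,  q_0=17·0+1=1
a_1=1:  p_1=1·17+1=18,  q_1=1·1+0=1
a_2=4:  p_2=4·18+17=89,  q_2=4·1+1=5
a_3=1:  p_3=1·89+18=107,  q_3=1·5+1=6
(x₁, y₁) = (107, 6);  107² − 318·6² = 1 ✓
(107+6√318)^2 = 22897 + 1284√318
(107+6√318)^3 = 4899851 + 274770√318
(107+6√318)^4 = 1048545217 + 58799496√318

107 6
22897 1284
4899851 274770
1048545217 58799496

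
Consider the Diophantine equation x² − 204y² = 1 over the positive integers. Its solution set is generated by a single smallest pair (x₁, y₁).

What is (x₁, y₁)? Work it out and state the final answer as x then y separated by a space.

4999 350

d=204: √d = [14; 3,1,1,6,1,1,3,28] (ℓ=8, even), read p_7/q_7
a_0=14:  p_0=14·1+0=14,  q_0=14·0+1=1
…
a_5=1:  p_5=1·657+100=757,  q_5=1·46+7=53
a_6=1:  p_6=1·757+657=1414,  q_6=1·53+46=99
a_7=3:  p_7=3·1414+757=4999,  q_7=3·99+53=350
(x₁, y₁) = (4999, 350);  4999² − 204·350² = 1 ✓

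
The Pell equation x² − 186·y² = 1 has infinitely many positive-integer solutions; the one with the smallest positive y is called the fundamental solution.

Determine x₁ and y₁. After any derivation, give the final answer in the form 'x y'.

7501 550

[13; 1,1,1,3,4,3,1,1,1,26] for √186; ℓ=10 ⇒ convergent index 9
i=0: a=13 ⇒ p=13, q=1
i=1: a=1 ⇒ p=14, q=1
…
i=3: a=1 ⇒ p=41, q=3
…
i=5: a=4 ⇒ p=641, q=47
…
i=8: a=1 ⇒ p=4787, q=351
i=9: a=1 ⇒ p=7501, q=550
(x₁, y₁) = (7501, 550);  7501² − 186·550² = 1 ✓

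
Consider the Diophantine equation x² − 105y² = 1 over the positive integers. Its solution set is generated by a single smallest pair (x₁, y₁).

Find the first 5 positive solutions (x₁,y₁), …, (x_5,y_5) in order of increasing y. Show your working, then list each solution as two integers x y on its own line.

[10; 4,20] for √105; ℓ=2 ⇒ convergent index 1
k=0  a_k=10  p_k/q_k = 10/1
k=1  a_k=4  p_k/q_k = 41/4
(x₁, y₁) = (41, 4);  41² − 105·4² = 1 ✓
n=2: (41,4)∘(41,4) = (41·41+105·4·4, 41·4+4·41) = (3361,328)
n=3: (3361,328)∘(41,4) = (41·3361+105·4·328, 41·328+4·3361) = (275561,26892)
n=4: (275561,26892)∘(41,4) = (41·275561+105·4·26892, 41·26892+4·275561) = (22592641,2204816)
n=5: (22592641,2204816)∘(41,4) = (41·22592641+105·4·2204816, 41·2204816+4·22592641) = (1852321001,180768020)

41 4
3361 328
275561 26892
22592641 2204816
1852321001 180768020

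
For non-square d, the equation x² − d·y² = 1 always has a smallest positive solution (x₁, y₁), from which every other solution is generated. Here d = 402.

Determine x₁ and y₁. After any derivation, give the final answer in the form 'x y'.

401 20

d=402: √d = [20; 20,40] (ℓ=2, even), read p_1/q_1
k=0  a_k=20  p_k/q_k = 20/1
k=1  a_k=20  p_k/q_k = 401/20
(x₁, y₁) = (401, 20);  401² − 402·20² = 1 ✓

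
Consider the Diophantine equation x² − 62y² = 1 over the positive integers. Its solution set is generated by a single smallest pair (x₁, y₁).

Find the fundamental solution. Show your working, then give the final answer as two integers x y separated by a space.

d=62: √d = [7; 1,6,1,14] (ℓ=4, even), read p_3/q_3
i=0: a=7 ⇒ p=7, q=1
i=1: a=1 ⇒ p=8, q=1
i=2: a=6 ⇒ p=55, q=7
i=3: a=1 ⇒ p=63, q=8
(x₁, y₁) = (63, 8);  63² − 62·8² = 1 ✓

63 8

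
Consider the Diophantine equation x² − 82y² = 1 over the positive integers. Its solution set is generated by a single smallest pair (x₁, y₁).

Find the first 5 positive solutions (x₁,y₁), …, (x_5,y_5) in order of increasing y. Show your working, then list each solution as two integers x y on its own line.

[9; 18] for √82; ℓ=1 ⇒ convergent index 1
k=0  a_k=9  p_k/q_k = 9/1
k=1  a_k=18  p_k/q_k = 163/18
→ (163, 18).  Check: 163²=26569, 82·18²=26568, difference 1.
k=2:  x_2 = 163·163+82·18·18 = 53137,  y_2 = 163·18+18·163 = 5868
k=3:  x_3 = 163·53137+82·18·5868 = 17322499,  y_3 = 163·5868+18·53137 = 1912950
k=4:  x_4 = 163·17322499+82·18·1912950 = 5647081537,  y_4 = 163·1912950+18·17322499 = 623615832
k=5:  x_5 = 163·5647081537+82·18·623615832 = 1840931258563,  y_5 = 163·623615832+18·5647081537 = 203296848282

163 18
53137 5868
17322499 1912950
5647081537 623615832
1840931258563 203296848282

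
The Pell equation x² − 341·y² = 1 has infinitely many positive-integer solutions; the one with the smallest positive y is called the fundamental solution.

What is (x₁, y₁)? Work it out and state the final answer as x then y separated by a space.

10626551 575460

√341 → a₀=18, period (2,6,1,8,2,…,6,2,36); ℓ=14 even so k=13
k=0  a_k=18  p_k/q_k = 18/1
k=1  a_k=2  p_k/q_k = 37/2
k=2  a_k=6  p_k/q_k = 240/13
k=3  a_k=1  p_k/q_k = 277/15
…
k=5  a_k=2  p_k/q_k = 5189/281
…
k=7  a_k=2  p_k/q_k = 20479/1109
k=8  a_k=1  p_k/q_k = 28124/1523
…
k=10  a_k=8  p_k/q_k = 641940/34763
k=11  a_k=1  p_k/q_k = 718667/38918
k=12  a_k=6  p_k/q_k = 4953942/268271
k=13  a_k=2  p_k/q_k = 10626551/575460
→ (10626551, 575460).  Check: 10626551²=112923586155601, 341·575460²=112923586155600, difference 1.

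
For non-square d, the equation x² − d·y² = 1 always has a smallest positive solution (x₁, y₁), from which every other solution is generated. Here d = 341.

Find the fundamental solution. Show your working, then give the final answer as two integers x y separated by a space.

10626551 575460

d=341: √d = [18; 2,6,1,8,2,…,6,2,36] (ℓ=14, even), read p_13/q_13
k=0  a_k=18  p_k/q_k = 18/1
…
k=2  a_k=6  p_k/q_k = 240/13
…
k=4  a_k=8  p_k/q_k = 2456/133
k=5  a_k=2  p_k/q_k = 5189/281
…
k=7  a_k=2  p_k/q_k = 20479/1109
k=8  a_k=1  p_k/q_k = 28124/1523
…
k=10  a_k=8  p_k/q_k = 641940/34763
k=11  a_k=1  p_k/q_k = 718667/38918
k=12  a_k=6  p_k/q_k = 4953942/268271
k=13  a_k=2  p_k/q_k = 10626551/575460
fundamental: x₁=10626551, y₁=575460  (since 112923586155601 − 341·331154211600 = 1)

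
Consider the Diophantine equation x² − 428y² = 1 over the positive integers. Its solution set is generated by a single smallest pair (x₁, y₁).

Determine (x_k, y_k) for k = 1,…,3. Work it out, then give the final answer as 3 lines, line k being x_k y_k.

1850887 89466
6851565373537 331182912684
25362946559057703751 1225964295417811950

√428 → a₀=20, period (1,2,4,1,5,10,5,1,4,2,1,40); ℓ=12 even so k=11
i=0: a=20 ⇒ p=20, q=1
i=1: a=1 ⇒ p=21, q=1
i=2: a=2 ⇒ p=62, q=3
i=3: a=4 ⇒ p=269, q=13
i=4: a=1 ⇒ p=331, q=16
i=5: a=5 ⇒ p=1924, q=93
…
i=7: a=5 ⇒ p=99779, q=4823
i=8: a=1 ⇒ p=119350, q=5769
i=9: a=4 ⇒ p=577179, q=27899
i=10: a=2 ⇒ p=1273708, q=61567
i=11: a=1 ⇒ p=1850887, q=89466
fundamental: x₁=1850887, y₁=89466  (since 3425782686769 − 428·8004165156 = 1)
(1850887+89466√428)^2 = 6851565373537 + 331182912684√428
(1850887+89466√428)^3 = 25362946559057703751 + 1225964295417811950√428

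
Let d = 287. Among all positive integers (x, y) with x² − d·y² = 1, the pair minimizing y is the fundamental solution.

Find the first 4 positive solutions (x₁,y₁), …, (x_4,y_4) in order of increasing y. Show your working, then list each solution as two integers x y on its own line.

[16; 1,15,1,32] for √287; ℓ=4 ⇒ convergent index 3
step 0: (16, 1)  from 16·(1,0) + (0,1)
step 1: (17, 1)  from 1·(16,1) + (1,0)
step 2: (271, 16)  from 15·(17,1) + (16,1)
step 3: (288, 17)  from 1·(271,16) + (17,1)
fundamental: x₁=288, y₁=17  (since 82944 − 287·289 = 1)
n=2: (288,17)∘(288,17) = (288·288+287·17·17, 288·17+17·288) = (165887,9792)
n=3: (165887,9792)∘(288,17) = (288·165887+287·17·9792, 288·9792+17·165887) = (95550624,5640175)
n=4: (95550624,5640175)∘(288,17) = (288·95550624+287·17·5640175, 288·5640175+17·95550624) = (55036993537,3248731008)

288 17
165887 9792
95550624 5640175
55036993537 3248731008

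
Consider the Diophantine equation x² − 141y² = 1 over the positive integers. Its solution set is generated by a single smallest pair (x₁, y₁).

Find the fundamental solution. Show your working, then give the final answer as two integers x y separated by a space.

d=141: √d = [11; 1,6,1,22] (ℓ=4, even), read p_3/q_3
k=0  a_k=11  p_k/q_k = 11/1
…
k=2  a_k=6  p_k/q_k = 83/7
k=3  a_k=1  p_k/q_k = 95/8
fundamental: x₁=95, y₁=8  (since 9025 − 141·64 = 1)

95 8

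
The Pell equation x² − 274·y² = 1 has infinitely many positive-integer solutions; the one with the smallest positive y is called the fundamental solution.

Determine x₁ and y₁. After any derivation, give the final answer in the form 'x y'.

√274 → a₀=16, period (1,1,4,4,1,1,32); ℓ=7 odd so k=13
k=0  a_k=16  p_k/q_k = 16/1
…
k=2  a_k=1  p_k/q_k = 33/2
k=3  a_k=4  p_k/q_k = 149/9
…
k=5  a_k=1  p_k/q_k = 778/47
k=6  a_k=1  p_k/q_k = 1407/85
…
k=8  a_k=1  p_k/q_k = 47209/2852
…
k=10  a_k=4  p_k/q_k = 419253/25328
k=11  a_k=4  p_k/q_k = 1770023/106931
k=12  a_k=1  p_k/q_k = 2189276/132259
k=13  a_k=1  p_k/q_k = 3959299/239190
→ (3959299, 239190).  Check: 3959299²=15676048571401, 274·239190²=15676048571400, difference 1.

3959299 239190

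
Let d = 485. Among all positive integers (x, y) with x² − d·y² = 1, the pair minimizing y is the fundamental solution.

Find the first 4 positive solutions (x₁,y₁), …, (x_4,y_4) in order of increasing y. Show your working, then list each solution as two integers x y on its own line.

969 44
1877921 85272
3639409929 165257092
7053174564481 320268159024

[22; 44] for √485; ℓ=1 ⇒ convergent index 1
i=0: a=22 ⇒ p=22, q=1
i=1: a=44 ⇒ p=969, q=44
(x₁, y₁) = (969, 44);  969² − 485·44² = 1 ✓
(x_2, y_2) = (969·969 + 485·44·44, 969·44 + 44·969) = (1877921, 85272)
(x_3, y_3) = (969·1877921 + 485·44·85272, 969·85272 + 44·1877921) = (3639409929, 165257092)
(x_4, y_4) = (969·3639409929 + 485·44·165257092, 969·165257092 + 44·3639409929) = (7053174564481, 320268159024)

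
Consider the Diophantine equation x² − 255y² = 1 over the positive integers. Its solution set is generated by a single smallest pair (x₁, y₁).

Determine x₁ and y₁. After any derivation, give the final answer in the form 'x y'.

√255 = [15; 1,30, …], period ℓ=2 (even) → k=1
a_0=15:  p_0=15·1+0=15,  q_0=15·0+1=1
a_1=1:  p_1=1·15+1=16,  q_1=1·1+0=1
(x₁, y₁) = (16, 1);  16² − 255·1² = 1 ✓

16 1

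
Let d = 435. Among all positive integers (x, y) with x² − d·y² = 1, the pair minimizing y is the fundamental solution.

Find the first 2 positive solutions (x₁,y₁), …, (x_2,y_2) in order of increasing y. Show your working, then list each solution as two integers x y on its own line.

[20; 1,5,1,40] for √435; ℓ=4 ⇒ convergent index 3
i=0: a=20 ⇒ p=20, q=1
…
i=2: a=5 ⇒ p=125, q=6
i=3: a=1 ⇒ p=146, q=7
(x₁, y₁) = (146, 7);  146² − 435·7² = 1 ✓
(x_2, y_2) = (146·146 + 435·7·7, 146·7 + 7·146) = (42631, 2044)

146 7
42631 2044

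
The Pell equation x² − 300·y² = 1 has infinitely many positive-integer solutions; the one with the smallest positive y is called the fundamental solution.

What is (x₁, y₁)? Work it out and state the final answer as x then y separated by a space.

1351 78

[17; 3,8,3,34] for √300; ℓ=4 ⇒ convergent index 3
step 0: (17, 1)  from 17·(1,0) + (0,1)
step 1: (52, 3)  from 3·(17,1) + (1,0)
step 2: (433, 25)  from 8·(52,3) + (17,1)
step 3: (1351, 78)  from 3·(433,25) + (52,3)
fundamental: x₁=1351, y₁=78  (since 1825201 − 300·6084 = 1)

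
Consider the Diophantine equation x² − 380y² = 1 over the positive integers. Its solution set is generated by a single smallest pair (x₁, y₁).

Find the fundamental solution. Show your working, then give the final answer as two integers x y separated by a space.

39 2

√380 → a₀=19, period (2,38); ℓ=2 even so k=1
step 0: (19, 1)  from 19·(1,0) + (0,1)
step 1: (39, 2)  from 2·(19,1) + (1,0)
→ (39, 2).  Check: 39²=1521, 380·2²=1520, difference 1.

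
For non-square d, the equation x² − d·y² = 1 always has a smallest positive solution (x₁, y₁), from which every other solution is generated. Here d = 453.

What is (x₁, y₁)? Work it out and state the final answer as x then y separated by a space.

1653751 77700

√453 = [21; 3,1,1,10,14,10,1,1,3,42, …], period ℓ=10 (even) → k=9
k=0  a_k=21  p_k/q_k = 21/1
k=1  a_k=3  p_k/q_k = 64/3
k=2  a_k=1  p_k/q_k = 85/4
…
k=4  a_k=10  p_k/q_k = 1575/74
k=5  a_k=14  p_k/q_k = 22199/1043
k=6  a_k=10  p_k/q_k = 223565/10504
…
k=8  a_k=1  p_k/q_k = 469329/22051
k=9  a_k=3  p_k/q_k = 1653751/77700
fundamental: x₁=1653751, y₁=77700  (since 2734892370001 − 453·6037290000 = 1)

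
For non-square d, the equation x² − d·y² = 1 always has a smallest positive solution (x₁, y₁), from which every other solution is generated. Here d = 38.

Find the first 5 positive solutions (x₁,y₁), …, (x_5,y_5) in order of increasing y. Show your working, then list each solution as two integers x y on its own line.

√38 = [6; 6,12, …], period ℓ=2 (even) → k=1
i=0: a=6 ⇒ p=6, q=1
i=1: a=6 ⇒ p=37, q=6
→ (37, 6).  Check: 37²=1369, 38·6²=1368, difference 1.
n=2: (37,6)∘(37,6) = (37·37+38·6·6, 37·6+6·37) = (2737,444)
n=3: (2737,444)∘(37,6) = (37·2737+38·6·444, 37·444+6·2737) = (202501,32850)
n=4: (202501,32850)∘(37,6) = (37·202501+38·6·32850, 37·32850+6·202501) = (14982337,2430456)
n=5: (14982337,2430456)∘(37,6) = (37·14982337+38·6·2430456, 37·2430456+6·14982337) = (1108490437,179820894)

37 6
2737 444
202501 32850
14982337 2430456
1108490437 179820894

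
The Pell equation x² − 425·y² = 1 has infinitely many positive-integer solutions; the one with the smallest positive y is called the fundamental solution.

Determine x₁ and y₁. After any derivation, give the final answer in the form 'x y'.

√425 → a₀=20, period (1,1,1,1,1,1,40); ℓ=7 odd so k=13
k=0  a_k=20  p_k/q_k = 20/1
…
k=4  a_k=1  p_k/q_k = 103/5
…
k=6  a_k=1  p_k/q_k = 268/13
k=7  a_k=40  p_k/q_k = 10885/528
…
k=9  a_k=1  p_k/q_k = 22038/1069
…
k=11  a_k=1  p_k/q_k = 55229/2679
k=12  a_k=1  p_k/q_k = 88420/4289
k=13  a_k=1  p_k/q_k = 143649/6968
→ (143649, 6968).  Check: 143649²=20635035201, 425·6968²=20635035200, difference 1.

143649 6968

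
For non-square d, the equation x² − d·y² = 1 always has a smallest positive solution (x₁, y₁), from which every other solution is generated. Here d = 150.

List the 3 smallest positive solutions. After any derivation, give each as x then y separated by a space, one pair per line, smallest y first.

49 4
4801 392
470449 38412

[12; 4,24] for √150; ℓ=2 ⇒ convergent index 1
i=0: a=12 ⇒ p=12, q=1
i=1: a=4 ⇒ p=49, q=4
(x₁, y₁) = (49, 4);  49² − 150·4² = 1 ✓
n=2: (49,4)∘(49,4) = (49·49+150·4·4, 49·4+4·49) = (4801,392)
n=3: (4801,392)∘(49,4) = (49·4801+150·4·392, 49·392+4·4801) = (470449,38412)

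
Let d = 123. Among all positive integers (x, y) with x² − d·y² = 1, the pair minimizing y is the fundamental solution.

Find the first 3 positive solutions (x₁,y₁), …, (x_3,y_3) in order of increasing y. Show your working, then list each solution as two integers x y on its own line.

122 11
29767 2684
7263026 654885

d=123: √d = [11; 11,22] (ℓ=2, even), read p_1/q_1
k=0  a_k=11  p_k/q_k = 11/1
k=1  a_k=11  p_k/q_k = 122/11
fundamental: x₁=122, y₁=11  (since 14884 − 123·121 = 1)
n=2: (122,11)∘(122,11) = (122·122+123·11·11, 122·11+11·122) = (29767,2684)
n=3: (29767,2684)∘(122,11) = (122·29767+123·11·2684, 122·2684+11·29767) = (7263026,654885)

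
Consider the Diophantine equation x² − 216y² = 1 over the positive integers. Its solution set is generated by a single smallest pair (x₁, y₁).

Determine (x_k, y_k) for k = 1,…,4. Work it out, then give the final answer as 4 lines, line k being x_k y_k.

485 33
470449 32010
456335045 31049667
442644523201 30118144980

d=216: √d = [14; 1,2,3,2,1,28] (ℓ=6, even), read p_5/q_5
a_0=14:  p_0=14·1+0=14,  q_0=14·0+1=1
a_1=1:  p_1=1·14+1=15,  q_1=1·1+0=1
a_2=2:  p_2=2·15+14=44,  q_2=2·1+1=3
a_3=3:  p_3=3·44+15=147,  q_3=3·3+1=10
a_4=2:  p_4=2·147+44=338,  q_4=2·10+3=23
a_5=1:  p_5=1·338+147=485,  q_5=1·23+10=33
(x₁, y₁) = (485, 33);  485² − 216·33² = 1 ✓
k=2:  x_2 = 485·485+216·33·33 = 470449,  y_2 = 485·33+33·485 = 32010
k=3:  x_3 = 485·470449+216·33·32010 = 456335045,  y_3 = 485·32010+33·470449 = 31049667
k=4:  x_4 = 485·456335045+216·33·31049667 = 442644523201,  y_4 = 485·31049667+33·456335045 = 30118144980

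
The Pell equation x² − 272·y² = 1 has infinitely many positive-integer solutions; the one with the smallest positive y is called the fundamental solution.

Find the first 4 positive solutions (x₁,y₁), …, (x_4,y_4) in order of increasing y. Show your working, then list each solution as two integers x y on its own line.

[16; 2,32] for √272; ℓ=2 ⇒ convergent index 1
k=0  a_k=16  p_k/q_k = 16/1
k=1  a_k=2  p_k/q_k = 33/2
fundamental: x₁=33, y₁=2  (since 1089 − 272·4 = 1)
(x_2, y_2) = (33·33 + 272·2·2, 33·2 + 2·33) = (2177, 132)
(x_3, y_3) = (33·2177 + 272·2·132, 33·132 + 2·2177) = (143649, 8710)
(x_4, y_4) = (33·143649 + 272·2·8710, 33·8710 + 2·143649) = (9478657, 574728)

33 2
2177 132
143649 8710
9478657 574728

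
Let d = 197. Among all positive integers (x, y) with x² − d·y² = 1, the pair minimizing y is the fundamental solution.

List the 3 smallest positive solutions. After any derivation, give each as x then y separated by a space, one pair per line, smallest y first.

393 28
308897 22008
242792649 17298260

[14; 28] for √197; ℓ=1 ⇒ convergent index 1
i=0: a=14 ⇒ p=14, q=1
i=1: a=28 ⇒ p=393, q=28
(x₁, y₁) = (393, 28);  393² − 197·28² = 1 ✓
(x_2, y_2) = (393·393 + 197·28·28, 393·28 + 28·393) = (308897, 22008)
(x_3, y_3) = (393·308897 + 197·28·22008, 393·22008 + 28·308897) = (242792649, 17298260)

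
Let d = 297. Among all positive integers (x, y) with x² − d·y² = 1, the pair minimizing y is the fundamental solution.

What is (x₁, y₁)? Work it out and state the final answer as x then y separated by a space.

√297 → a₀=17, period (4,3,1,1,2,1,1,3,4,34); ℓ=10 even so k=9
a_0=17:  p_0=17·1+0=17,  q_0=17·0+1=1
a_1=4:  p_1=4·17+1=69,  q_1=4·1+0=4
…
a_3=1:  p_3=1·224+69=293,  q_3=1·13+4=17
a_4=1:  p_4=1·293+224=517,  q_4=1·17+13=30
a_5=2:  p_5=2·517+293=1327,  q_5=2·30+17=77
a_6=1:  p_6=1·1327+517=1844,  q_6=1·77+30=107
a_7=1:  p_7=1·1844+1327=3171,  q_7=1·107+77=184
a_8=3:  p_8=3·3171+1844=11357,  q_8=3·184+107=659
a_9=4:  p_9=4·11357+3171=48599,  q_9=4·659+184=2820
→ (48599, 2820).  Check: 48599²=2361862801, 297·2820²=2361862800, difference 1.

48599 2820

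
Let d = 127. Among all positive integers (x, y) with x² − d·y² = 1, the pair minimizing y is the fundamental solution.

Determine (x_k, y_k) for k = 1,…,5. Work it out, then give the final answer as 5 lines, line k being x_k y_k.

[11; 3,1,2,2,7,11,7,2,2,1,3,22] for √127; ℓ=12 ⇒ convergent index 11
i=0: a=11 ⇒ p=11, q=1
i=1: a=3 ⇒ p=34, q=3
i=2: a=1 ⇒ p=45, q=4
…
i=4: a=2 ⇒ p=293, q=26
…
i=9: a=2 ⇒ p=906941, q=80478
i=10: a=1 ⇒ p=1274561, q=113099
i=11: a=3 ⇒ p=4730624, q=419775
(x₁, y₁) = (4730624, 419775);  4730624² − 127·419775² = 1 ✓
k=2:  x_2 = 4730624·4730624+127·419775·419775 = 44757606858751,  y_2 = 4730624·419775+419775·4730624 = 3971595379200
k=3:  x_3 = 4730624·44757606858751+127·419775·3971595379200 = 423462818377139450624,  y_3 = 4730624·3971595379200+419775·44757606858751 = 37576248838264821825
k=4:  x_4 = 4730624·423462818377139450624+127·419775·37576248838264821825 = 4006486743445029115330560001,  y_4 = 4730624·37576248838264821825+419775·423462818377139450624 = 355518209168531397366758400
k=5:  x_5 = 4730624·4006486743445029115330560001+127·419775·355518209168531397366758400 = 37906364688445371364544653008890624,  y_5 = 4730624·355518209168531397366758400+419775·4006486743445029115330560001 = 3363645945459311770024609913661375

4730624 419775
44757606858751 3971595379200
423462818377139450624 37576248838264821825
4006486743445029115330560001 355518209168531397366758400
37906364688445371364544653008890624 3363645945459311770024609913661375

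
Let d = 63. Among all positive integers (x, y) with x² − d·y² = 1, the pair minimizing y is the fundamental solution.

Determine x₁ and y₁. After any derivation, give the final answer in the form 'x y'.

8 1

[7; 1,14] for √63; ℓ=2 ⇒ convergent index 1
a_0=7:  p_0=7·1+0=7,  q_0=7·0+1=1
a_1=1:  p_1=1·7+1=8,  q_1=1·1+0=1
(x₁, y₁) = (8, 1);  8² − 63·1² = 1 ✓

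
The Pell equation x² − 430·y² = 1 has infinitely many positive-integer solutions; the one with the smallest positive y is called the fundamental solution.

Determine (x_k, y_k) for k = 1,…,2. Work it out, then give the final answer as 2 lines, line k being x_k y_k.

2862251 138030
16384961574001 790153011060

√430 → a₀=20, period (1,2,1,3,1,…,2,1,40); ℓ=14 even so k=13
step 0: (20, 1)  from 20·(1,0) + (0,1)
step 1: (21, 1)  from 1·(20,1) + (1,0)
step 2: (62, 3)  from 2·(21,1) + (20,1)
…
step 4: (311, 15)  from 3·(83,4) + (62,3)
…
step 6: (2675, 129)  from 6·(394,19) + (311,15)
step 7: (21794, 1051)  from 8·(2675,129) + (394,19)
…
step 9: (155233, 7486)  from 1·(133439,6435) + (21794,1051)
…
step 12: (2107880, 101651)  from 2·(754371,36379) + (599138,28893)
step 13: (2862251, 138030)  from 1·(2107880,101651) + (754371,36379)
(x₁, y₁) = (2862251, 138030);  2862251² − 430·138030² = 1 ✓
k=2:  x_2 = 2862251·2862251+430·138030·138030 = 16384961574001,  y_2 = 2862251·138030+138030·2862251 = 790153011060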